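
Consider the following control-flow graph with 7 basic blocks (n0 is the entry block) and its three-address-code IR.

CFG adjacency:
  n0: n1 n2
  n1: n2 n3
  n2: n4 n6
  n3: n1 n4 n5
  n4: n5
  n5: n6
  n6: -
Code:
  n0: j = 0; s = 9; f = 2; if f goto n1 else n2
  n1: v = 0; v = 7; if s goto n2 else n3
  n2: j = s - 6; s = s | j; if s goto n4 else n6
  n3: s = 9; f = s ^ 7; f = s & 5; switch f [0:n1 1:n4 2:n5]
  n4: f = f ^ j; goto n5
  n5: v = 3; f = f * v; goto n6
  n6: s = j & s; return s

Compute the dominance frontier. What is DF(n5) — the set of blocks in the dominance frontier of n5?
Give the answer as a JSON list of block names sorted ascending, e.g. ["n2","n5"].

Answer: ["n6"]

Derivation:
idom tree: n1←n0 n2←n0 n3←n1 n4←n0 n5←n0 n6←n0
Dom at joins:
  n1: preds {n0,n3}: {n0} ∩ {n0,n1,n3} = {n0}; idom=n0
  n2: preds {n0,n1}: {n0} ∩ {n0,n1} = {n0}; idom=n0
  n4: preds {n2,n3}: {n0,n2} ∩ {n0,n1,n3} = {n0}; idom=n0
  n5: preds {n3,n4}: {n0,n1,n3} ∩ {n0,n4} = {n0}; idom=n0
  n6: preds {n2,n5}: {n0,n2} ∩ {n0,n5} = {n0}; idom=n0

DF derivation:
  join n1 pred n0: · stop@n0
  join n1 pred n3: n3→n1 stop@n0
  join n2 pred n0: · stop@n0
  join n2 pred n1: n1 stop@n0
  join n4 pred n2: n2 stop@n0
  join n4 pred n3: n3→n1 stop@n0
  join n5 pred n3: n3→n1 stop@n0
  join n5 pred n4: n4 stop@n0
  join n6 pred n2: n2 stop@n0
  join n6 pred n5: n5 stop@n0
  DF(n0)=∅
  DF(n1)={n1,n2,n4,n5}
  DF(n2)={n4,n6}
  DF(n3)={n1,n4,n5}
  DF(n4)={n5}
  DF(n5)={n6}
  DF(n6)=∅

DF(n5) = ["n6"]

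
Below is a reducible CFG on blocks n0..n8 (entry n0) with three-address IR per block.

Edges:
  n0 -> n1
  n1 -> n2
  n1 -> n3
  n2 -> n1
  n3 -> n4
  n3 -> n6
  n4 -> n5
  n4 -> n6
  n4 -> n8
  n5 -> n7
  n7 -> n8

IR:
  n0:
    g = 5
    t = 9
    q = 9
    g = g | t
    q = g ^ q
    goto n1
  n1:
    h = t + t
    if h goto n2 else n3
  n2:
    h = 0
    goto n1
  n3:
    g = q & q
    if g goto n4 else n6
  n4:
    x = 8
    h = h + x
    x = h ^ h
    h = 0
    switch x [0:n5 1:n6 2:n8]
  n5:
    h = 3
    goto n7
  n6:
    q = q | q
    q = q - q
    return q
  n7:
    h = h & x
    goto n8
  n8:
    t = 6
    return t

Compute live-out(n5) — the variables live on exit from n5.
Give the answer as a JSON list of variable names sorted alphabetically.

def/use:
  n0 def {g,q,t} use ∅
  n1 def {h} use {t}
  n2 def {h} use ∅
  n3 def {g} use {q}
  n4 def {h,x} use {h}
  n5 def {h} use ∅
  n6 def {q} use {q}
  n7 def {h} use {h,x}
  n8 def {t} use ∅

Liveness:
  n0 li=∅ lo={q,t}
  n1 li={q,t} lo={h,q,t}
  n2 li={q,t} lo={q,t}
  n3 li={h,q} lo={h,q}
  n4 li={h,q} lo={q,x}
  n5 li={x} lo={h,x}
  n6 li={q} lo=∅
  n7 li={h,x} lo=∅
  n8 li=∅ lo=∅

live-out(n5) = ["h", "x"]

Answer: ["h", "x"]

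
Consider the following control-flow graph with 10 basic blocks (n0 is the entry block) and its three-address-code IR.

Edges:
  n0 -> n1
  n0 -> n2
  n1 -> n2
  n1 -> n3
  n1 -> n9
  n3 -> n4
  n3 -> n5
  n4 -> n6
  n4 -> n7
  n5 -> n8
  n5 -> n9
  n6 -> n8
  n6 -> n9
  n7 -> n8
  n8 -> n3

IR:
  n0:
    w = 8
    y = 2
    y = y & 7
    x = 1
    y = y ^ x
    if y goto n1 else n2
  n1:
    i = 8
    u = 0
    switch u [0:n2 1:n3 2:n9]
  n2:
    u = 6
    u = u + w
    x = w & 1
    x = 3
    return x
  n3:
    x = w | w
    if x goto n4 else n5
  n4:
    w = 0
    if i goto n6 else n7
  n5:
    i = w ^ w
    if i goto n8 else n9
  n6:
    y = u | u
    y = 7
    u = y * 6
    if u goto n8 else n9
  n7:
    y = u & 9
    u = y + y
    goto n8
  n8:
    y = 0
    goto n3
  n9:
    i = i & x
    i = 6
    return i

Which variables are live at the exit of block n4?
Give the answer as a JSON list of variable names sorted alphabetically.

Block summaries:
  n0 def {w,x,y} use ∅
  n1 def {i,u} use ∅
  n2 def {u,x} use {w}
  n3 def {x} use {w}
  n4 def {w} use {i}
  n5 def {i} use {w}
  n6 def {u,y} use {u}
  n7 def {u,y} use {u}
  n8 def {y} use ∅
  n9 def {i} use {i,x}

Backward fixpoint:
  live n0: ∅→{w,x}
  live n1: {w,x}→{i,u,w,x}
  live n2: {w}→∅
  live n3: {i,u,w}→{i,u,w,x}
  live n4: {i,u,x}→{i,u,w,x}
  live n5: {u,w,x}→{i,u,w,x}
  live n6: {i,u,w,x}→{i,u,w,x}
  live n7: {i,u,w}→{i,u,w}
  live n8: {i,u,w}→{i,u,w}
  live n9: {i,x}→∅

live-out(n4) = ["i", "u", "w", "x"]

Answer: ["i", "u", "w", "x"]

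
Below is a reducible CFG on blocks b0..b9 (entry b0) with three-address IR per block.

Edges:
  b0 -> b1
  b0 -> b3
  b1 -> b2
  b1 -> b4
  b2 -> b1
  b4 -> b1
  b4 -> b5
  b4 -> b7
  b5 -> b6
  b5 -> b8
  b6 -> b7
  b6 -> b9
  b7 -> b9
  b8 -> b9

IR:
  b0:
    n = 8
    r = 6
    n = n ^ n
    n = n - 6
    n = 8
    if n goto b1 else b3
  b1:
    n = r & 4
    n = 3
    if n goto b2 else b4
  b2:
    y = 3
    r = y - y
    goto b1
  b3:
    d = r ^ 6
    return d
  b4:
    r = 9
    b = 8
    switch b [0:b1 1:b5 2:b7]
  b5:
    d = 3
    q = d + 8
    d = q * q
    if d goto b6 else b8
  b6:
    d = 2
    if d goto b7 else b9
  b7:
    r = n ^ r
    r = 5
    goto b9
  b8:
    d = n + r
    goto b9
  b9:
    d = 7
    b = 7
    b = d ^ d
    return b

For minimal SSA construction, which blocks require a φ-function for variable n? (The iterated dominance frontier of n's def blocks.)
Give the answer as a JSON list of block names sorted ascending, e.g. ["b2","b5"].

idom tree: b1←b0 b2←b1 b3←b0 b4←b1 b5←b4 b6←b5 b7←b4 b8←b5 b9←b4
Dom∩ at merges:
  b1: preds {b0,b2,b4}: {b0} ∩ {b0,b1,b2} ∩ {b0,b1,b4} = {b0}; idom=b0
  b7: preds {b4,b6}: {b0,b1,b4} ∩ {b0,b1,b4,b5,b6} = {b0,b1,b4}; idom=b4
  b9: preds {b6,b7,b8}: {b0,b1,b4,b5,b6} ∩ {b0,b1,b4,b7} ∩ {b0,b1,b4,b5,b8} = {b0,b1,b4}; idom=b4

DF derivation:
  join b1 pred b0: · stop@b0
  join b1 pred b2: b2→b1 stop@b0
  join b1 pred b4: b4→b1 stop@b0
  join b7 pred b4: · stop@b4
  join b7 pred b6: b6→b5 stop@b4
  join b9 pred b6: b6→b5 stop@b4
  join b9 pred b7: b7 stop@b4
  join b9 pred b8: b8→b5 stop@b4
  b0 → ∅
  b1 → {b1}
  b2 → {b1}
  b3 → ∅
  b4 → {b1}
  b5 → {b7,b9}
  b6 → {b7,b9}
  b7 → {b9}
  b8 → {b9}
  b9 → ∅

φ for n: defs {b0,b1}
  DF⁺ = {b1}

Answer: ["b1"]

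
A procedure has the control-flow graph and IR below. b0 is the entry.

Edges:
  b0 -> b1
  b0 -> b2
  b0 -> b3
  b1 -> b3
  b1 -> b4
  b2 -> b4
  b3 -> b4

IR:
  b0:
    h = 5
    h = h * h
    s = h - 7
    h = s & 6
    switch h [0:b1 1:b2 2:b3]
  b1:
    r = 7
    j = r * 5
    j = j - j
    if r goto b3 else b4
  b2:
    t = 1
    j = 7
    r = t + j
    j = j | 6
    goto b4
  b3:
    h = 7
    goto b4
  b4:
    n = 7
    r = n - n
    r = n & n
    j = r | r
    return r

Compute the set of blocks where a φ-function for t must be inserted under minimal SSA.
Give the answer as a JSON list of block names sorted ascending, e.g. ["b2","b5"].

idom tree: b1←b0 b2←b0 b3←b0 b4←b0
Dom at joins:
  b3: preds {b0,b1}: {b0} ∩ {b0,b1} = {b0}; idom=b0
  b4: preds {b1,b2,b3}: {b0,b1} ∩ {b0,b2} ∩ {b0,b3} = {b0}; idom=b0

DF walk-up:
  b3←b0: walk · to b0
  b3←b1: walk b1 to b0
  b4←b1: walk b1 to b0
  b4←b2: walk b2 to b0
  b4←b3: walk b3 to b0
  b0: DF=∅
  b1: DF={b3,b4}
  b2: DF={b4}
  b3: DF={b4}
  b4: DF=∅

φ for t: defs {b2}
  DF⁺ = {b4}

Answer: ["b4"]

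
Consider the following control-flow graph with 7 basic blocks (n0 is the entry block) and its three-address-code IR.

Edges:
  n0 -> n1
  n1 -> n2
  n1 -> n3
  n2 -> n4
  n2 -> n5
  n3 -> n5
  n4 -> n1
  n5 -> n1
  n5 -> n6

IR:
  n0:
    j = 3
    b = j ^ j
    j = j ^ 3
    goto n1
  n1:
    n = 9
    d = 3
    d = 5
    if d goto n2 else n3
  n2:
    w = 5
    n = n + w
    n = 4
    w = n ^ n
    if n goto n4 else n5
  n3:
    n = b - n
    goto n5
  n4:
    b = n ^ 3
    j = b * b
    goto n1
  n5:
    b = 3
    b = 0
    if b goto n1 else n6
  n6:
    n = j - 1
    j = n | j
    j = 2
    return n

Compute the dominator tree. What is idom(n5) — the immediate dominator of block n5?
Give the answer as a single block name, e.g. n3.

Answer: n1

Analysis:
idom tree: n1←n0 n2←n1 n3←n1 n4←n2 n5←n1 n6←n5
Dom∩ at merges:
  n1: preds {n0,n4,n5}: {n0} ∩ {n0,n1,n2,n4} ∩ {n0,n1,n5} = {n0}; idom=n0
  n5: preds {n2,n3}: {n0,n1,n2} ∩ {n0,n1,n3} = {n0,n1}; idom=n1

idom(n5) = n1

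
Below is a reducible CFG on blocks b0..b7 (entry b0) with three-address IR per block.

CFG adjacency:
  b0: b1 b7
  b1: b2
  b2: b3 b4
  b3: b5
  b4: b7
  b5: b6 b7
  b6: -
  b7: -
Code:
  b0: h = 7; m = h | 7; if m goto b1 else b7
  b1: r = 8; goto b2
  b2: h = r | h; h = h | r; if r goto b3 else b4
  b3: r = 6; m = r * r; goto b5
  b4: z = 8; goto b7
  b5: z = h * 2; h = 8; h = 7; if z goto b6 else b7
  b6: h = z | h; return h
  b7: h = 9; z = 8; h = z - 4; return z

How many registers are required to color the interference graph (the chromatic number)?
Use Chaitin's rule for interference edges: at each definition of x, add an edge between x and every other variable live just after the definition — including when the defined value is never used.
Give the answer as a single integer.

def/use:
  b0 def {h,m} use ∅
  b1 def {r} use ∅
  b2 def {h} use {h,r}
  b3 def {m,r} use ∅
  b4 def {z} use ∅
  b5 def {h,z} use {h}
  b6 def {h} use {h,z}
  b7 def {h,z} use ∅

Liveness:
  b0: in=∅ out={h}
  b1: in={h} out={h,r}
  b2: in={h,r} out={h}
  b3: in={h} out={h}
  b4: in=∅ out=∅
  b5: in={h} out={h,z}
  b6: in={h,z} out=∅
  b7: in=∅ out=∅

Conflict graph:
  h↔{m,r,z}
  m↔{h}
  r↔{h}
  z↔{h}

Colouring:
  lower bound: {h,m} mutually conflict ⇒ χ ≥ 2
  2-colouring: R0={h}  R1={m,r,z}
  χ = 2

Answer: 2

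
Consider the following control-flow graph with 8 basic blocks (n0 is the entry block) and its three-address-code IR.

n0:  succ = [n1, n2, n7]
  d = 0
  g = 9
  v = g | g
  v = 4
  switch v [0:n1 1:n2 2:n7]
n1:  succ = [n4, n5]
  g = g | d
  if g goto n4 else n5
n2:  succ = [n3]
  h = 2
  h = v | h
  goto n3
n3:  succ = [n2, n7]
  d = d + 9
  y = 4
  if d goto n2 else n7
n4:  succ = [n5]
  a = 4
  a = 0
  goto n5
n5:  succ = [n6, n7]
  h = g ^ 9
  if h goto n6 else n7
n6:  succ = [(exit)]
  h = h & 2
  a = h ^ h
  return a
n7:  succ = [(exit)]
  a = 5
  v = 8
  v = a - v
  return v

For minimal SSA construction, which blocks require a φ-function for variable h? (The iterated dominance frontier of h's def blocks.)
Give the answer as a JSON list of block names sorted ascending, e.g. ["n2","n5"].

idom tree: n1←n0 n2←n0 n3←n2 n4←n1 n5←n1 n6←n5 n7←n0
Join-block Dom:
  n2: preds {n0,n3}: {n0} ∩ {n0,n2,n3} = {n0}; idom=n0
  n5: preds {n1,n4}: {n0,n1} ∩ {n0,n1,n4} = {n0,n1}; idom=n1
  n7: preds {n0,n3,n5}: {n0} ∩ {n0,n2,n3} ∩ {n0,n1,n5} = {n0}; idom=n0

Frontier:
  join n2 pred n0: · stop@n0
  join n2 pred n3: n3→n2 stop@n0
  join n5 pred n1: · stop@n1
  join n5 pred n4: n4 stop@n1
  join n7 pred n0: · stop@n0
  join n7 pred n3: n3→n2 stop@n0
  join n7 pred n5: n5→n1 stop@n0
  DF(n0)=∅
  DF(n1)={n7}
  DF(n2)={n2,n7}
  DF(n3)={n2,n7}
  DF(n4)={n5}
  DF(n5)={n7}
  DF(n6)=∅
  DF(n7)=∅

φ for h: defs {n2,n5,n6}
  DF⁺ = {n2,n7}

Answer: ["n2", "n7"]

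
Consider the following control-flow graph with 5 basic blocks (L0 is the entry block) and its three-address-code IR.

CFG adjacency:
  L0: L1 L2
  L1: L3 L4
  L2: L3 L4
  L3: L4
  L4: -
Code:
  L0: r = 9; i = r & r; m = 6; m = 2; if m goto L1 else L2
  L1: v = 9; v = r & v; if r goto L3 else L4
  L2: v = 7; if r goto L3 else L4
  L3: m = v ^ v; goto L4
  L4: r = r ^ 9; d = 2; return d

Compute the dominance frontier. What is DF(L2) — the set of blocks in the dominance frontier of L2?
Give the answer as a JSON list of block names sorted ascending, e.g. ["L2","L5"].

Answer: ["L3", "L4"]

Derivation:
idom tree: L1←L0 L2←L0 L3←L0 L4←L0
Dom∩ at merges:
  L3: preds {L1,L2}: {L0,L1} ∩ {L0,L2} = {L0}; idom=L0
  L4: preds {L1,L2,L3}: {L0,L1} ∩ {L0,L2} ∩ {L0,L3} = {L0}; idom=L0

Frontier:
  join L3 pred L1: L1 stop@L0
  join L3 pred L2: L2 stop@L0
  join L4 pred L1: L1 stop@L0
  join L4 pred L2: L2 stop@L0
  join L4 pred L3: L3 stop@L0
  L0 → ∅
  L1 → {L3,L4}
  L2 → {L3,L4}
  L3 → {L4}
  L4 → ∅

DF(L2) = ["L3", "L4"]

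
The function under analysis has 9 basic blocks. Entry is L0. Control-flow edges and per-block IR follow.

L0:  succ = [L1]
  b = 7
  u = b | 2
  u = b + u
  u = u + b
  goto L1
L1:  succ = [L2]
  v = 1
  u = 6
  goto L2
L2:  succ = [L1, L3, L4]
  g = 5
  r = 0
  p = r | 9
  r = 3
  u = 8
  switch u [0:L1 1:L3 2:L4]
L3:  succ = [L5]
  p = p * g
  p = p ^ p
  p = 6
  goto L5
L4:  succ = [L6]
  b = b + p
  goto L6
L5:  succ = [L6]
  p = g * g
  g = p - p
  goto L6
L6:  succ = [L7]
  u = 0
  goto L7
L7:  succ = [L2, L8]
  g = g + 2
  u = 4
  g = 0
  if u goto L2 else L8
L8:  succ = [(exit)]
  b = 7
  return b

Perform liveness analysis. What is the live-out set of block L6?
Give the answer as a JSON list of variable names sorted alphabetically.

Answer: ["b", "g"]

Analysis:
Block summaries:
  L0: {b,u} / ∅
  L1: {u,v} / ∅
  L2: {g,p,r,u} / ∅
  L3: {p} / {g,p}
  L4: {b} / {b,p}
  L5: {g,p} / {g}
  L6: {u} / ∅
  L7: {g,u} / {g}
  L8: {b} / ∅

Liveness:
  live L0: ∅→{b}
  live L1: {b}→{b}
  live L2: {b}→{b,g,p}
  live L3: {b,g,p}→{b,g}
  live L4: {b,g,p}→{b,g}
  live L5: {b,g}→{b,g}
  live L6: {b,g}→{b,g}
  live L7: {b,g}→{b}
  live L8: ∅→∅

live-out(L6) = ["b", "g"]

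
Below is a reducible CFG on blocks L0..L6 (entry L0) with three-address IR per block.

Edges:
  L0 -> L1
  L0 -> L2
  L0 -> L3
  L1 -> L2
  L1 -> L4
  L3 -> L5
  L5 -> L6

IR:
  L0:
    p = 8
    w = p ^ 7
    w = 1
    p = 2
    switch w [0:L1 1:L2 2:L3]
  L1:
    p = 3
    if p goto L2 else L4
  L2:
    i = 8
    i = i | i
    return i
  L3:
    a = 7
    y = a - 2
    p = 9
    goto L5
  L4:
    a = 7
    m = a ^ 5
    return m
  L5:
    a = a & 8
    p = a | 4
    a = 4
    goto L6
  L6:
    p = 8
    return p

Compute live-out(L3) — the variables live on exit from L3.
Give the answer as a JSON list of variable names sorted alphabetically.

Block summaries:
  L0 def {p,w} use ∅
  L1 def {p} use ∅
  L2 def {i} use ∅
  L3 def {a,p,y} use ∅
  L4 def {a,m} use ∅
  L5 def {a,p} use {a}
  L6 def {p} use ∅

Live sets:
  L0: in=∅ out=∅
  L1: in=∅ out=∅
  L2: in=∅ out=∅
  L3: in=∅ out={a}
  L4: in=∅ out=∅
  L5: in={a} out=∅
  L6: in=∅ out=∅

live-out(L3) = ["a"]

Answer: ["a"]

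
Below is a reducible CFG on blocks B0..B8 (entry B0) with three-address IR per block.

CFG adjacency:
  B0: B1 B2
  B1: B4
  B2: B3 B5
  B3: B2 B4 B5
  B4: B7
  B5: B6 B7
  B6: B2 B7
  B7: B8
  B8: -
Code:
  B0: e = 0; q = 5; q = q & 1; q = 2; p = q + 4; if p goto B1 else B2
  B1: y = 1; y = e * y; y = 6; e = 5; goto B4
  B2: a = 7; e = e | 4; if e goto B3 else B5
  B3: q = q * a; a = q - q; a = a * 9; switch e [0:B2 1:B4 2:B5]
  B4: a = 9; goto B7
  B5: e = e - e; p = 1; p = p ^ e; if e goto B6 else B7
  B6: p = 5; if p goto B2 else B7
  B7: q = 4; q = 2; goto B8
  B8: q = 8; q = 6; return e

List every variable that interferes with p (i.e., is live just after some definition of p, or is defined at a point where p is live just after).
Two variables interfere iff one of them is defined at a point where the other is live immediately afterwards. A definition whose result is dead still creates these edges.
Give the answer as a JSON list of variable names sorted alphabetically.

Per-block:
  B0 def {e,p,q} use ∅
  B1 def {e,y} use {e}
  B2 def {a,e} use {e}
  B3 def {a,q} use {a,e,q}
  B4 def {a} use ∅
  B5 def {e,p} use {e}
  B6 def {p} use ∅
  B7 def {q} use ∅
  B8 def {q} use {e}

Live sets:
  B0: in=∅ out={e,q}
  B1: in={e} out={e}
  B2: in={e,q} out={a,e,q}
  B3: in={a,e,q} out={e,q}
  B4: in={e} out={e}
  B5: in={e,q} out={e,q}
  B6: in={e,q} out={e,q}
  B7: in={e} out={e}
  B8: in={e} out=∅

Interference:
  a: {e,q}
  e: {a,p,q,y}
  p: {e,q}
  q: {a,e,p}
  y: {e}

N(p) = ["e", "q"]

Answer: ["e", "q"]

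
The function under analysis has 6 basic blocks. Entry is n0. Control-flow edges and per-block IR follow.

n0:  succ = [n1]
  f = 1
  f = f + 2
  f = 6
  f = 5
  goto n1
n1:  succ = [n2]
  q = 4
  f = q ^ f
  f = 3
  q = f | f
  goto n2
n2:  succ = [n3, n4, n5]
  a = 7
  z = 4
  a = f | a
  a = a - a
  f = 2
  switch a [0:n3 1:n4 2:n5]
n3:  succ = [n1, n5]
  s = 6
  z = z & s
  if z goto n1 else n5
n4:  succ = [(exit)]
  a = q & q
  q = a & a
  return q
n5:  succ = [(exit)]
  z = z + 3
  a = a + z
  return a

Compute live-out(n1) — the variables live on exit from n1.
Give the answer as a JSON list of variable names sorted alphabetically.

Block summaries:
  n0: def={f} ue=∅
  n1: def={f,q} ue={f}
  n2: def={a,f,z} ue={f}
  n3: def={s,z} ue={z}
  n4: def={a,q} ue={q}
  n5: def={a,z} ue={a,z}

Live sets:
  n0 li=∅ lo={f}
  n1 li={f} lo={f,q}
  n2 li={f,q} lo={a,f,q,z}
  n3 li={a,f,z} lo={a,f,z}
  n4 li={q} lo=∅
  n5 li={a,z} lo=∅

live-out(n1) = ["f", "q"]

Answer: ["f", "q"]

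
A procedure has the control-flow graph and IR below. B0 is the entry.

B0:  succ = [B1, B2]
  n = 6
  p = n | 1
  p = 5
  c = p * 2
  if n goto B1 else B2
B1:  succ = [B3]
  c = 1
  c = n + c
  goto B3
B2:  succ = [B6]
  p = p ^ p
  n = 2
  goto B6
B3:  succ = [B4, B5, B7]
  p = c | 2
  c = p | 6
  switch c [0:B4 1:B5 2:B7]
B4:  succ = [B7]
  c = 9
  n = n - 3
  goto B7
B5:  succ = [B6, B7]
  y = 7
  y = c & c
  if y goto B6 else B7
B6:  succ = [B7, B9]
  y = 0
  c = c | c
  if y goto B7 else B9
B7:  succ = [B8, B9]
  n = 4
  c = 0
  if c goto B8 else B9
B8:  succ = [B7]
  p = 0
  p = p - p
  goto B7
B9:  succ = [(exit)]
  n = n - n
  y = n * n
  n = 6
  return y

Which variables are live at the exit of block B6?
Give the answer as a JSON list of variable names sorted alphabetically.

Answer: ["n"]

Working:
Block summaries:
  B0: {c,n,p} / ∅
  B1: {c} / {n}
  B2: {n,p} / {p}
  B3: {c,p} / {c}
  B4: {c,n} / {n}
  B5: {y} / {c}
  B6: {c,y} / {c}
  B7: {c,n} / ∅
  B8: {p} / ∅
  B9: {n,y} / {n}

Backward fixpoint:
  live B0: ∅→{c,n,p}
  live B1: {n}→{c,n}
  live B2: {c,p}→{c,n}
  live B3: {c,n}→{c,n}
  live B4: {n}→∅
  live B5: {c,n}→{c,n}
  live B6: {c,n}→{n}
  live B7: ∅→{n}
  live B8: ∅→∅
  live B9: {n}→∅

live-out(B6) = ["n"]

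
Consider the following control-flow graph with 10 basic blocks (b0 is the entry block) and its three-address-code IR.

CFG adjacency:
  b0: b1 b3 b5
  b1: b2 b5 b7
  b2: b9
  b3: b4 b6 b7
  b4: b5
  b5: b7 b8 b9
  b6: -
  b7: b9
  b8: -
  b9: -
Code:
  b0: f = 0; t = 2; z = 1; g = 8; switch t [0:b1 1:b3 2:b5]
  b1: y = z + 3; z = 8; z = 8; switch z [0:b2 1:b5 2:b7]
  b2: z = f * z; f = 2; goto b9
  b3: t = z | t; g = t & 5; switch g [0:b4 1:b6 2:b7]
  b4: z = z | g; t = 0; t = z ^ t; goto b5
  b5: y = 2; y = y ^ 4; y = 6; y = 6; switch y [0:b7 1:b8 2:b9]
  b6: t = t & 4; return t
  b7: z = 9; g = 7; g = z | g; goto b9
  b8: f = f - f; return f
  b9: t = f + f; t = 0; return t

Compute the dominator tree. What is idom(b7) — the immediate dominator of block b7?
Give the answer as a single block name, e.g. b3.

Answer: b0

Working:
idom tree: b1←b0 b2←b1 b3←b0 b4←b3 b5←b0 b6←b3 b7←b0 b8←b5 b9←b0
Dom at joins:
  b5: preds {b0,b1,b4}: {b0} ∩ {b0,b1} ∩ {b0,b3,b4} = {b0}; idom=b0
  b7: preds {b1,b3,b5}: {b0,b1} ∩ {b0,b3} ∩ {b0,b5} = {b0}; idom=b0
  b9: preds {b2,b5,b7}: {b0,b1,b2} ∩ {b0,b5} ∩ {b0,b7} = {b0}; idom=b0

idom(b7) = b0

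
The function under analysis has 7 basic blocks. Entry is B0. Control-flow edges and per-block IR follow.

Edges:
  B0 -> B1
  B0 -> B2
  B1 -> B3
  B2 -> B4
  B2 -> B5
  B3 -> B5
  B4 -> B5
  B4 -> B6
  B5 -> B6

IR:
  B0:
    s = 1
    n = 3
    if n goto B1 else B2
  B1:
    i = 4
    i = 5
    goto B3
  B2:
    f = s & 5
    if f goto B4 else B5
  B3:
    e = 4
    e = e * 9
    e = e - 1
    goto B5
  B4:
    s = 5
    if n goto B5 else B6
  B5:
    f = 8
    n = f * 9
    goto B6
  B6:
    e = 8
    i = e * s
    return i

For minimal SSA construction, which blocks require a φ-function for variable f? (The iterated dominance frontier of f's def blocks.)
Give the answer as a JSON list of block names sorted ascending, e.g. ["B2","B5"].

Answer: ["B5", "B6"]

Derivation:
idom tree: B1←B0 B2←B0 B3←B1 B4←B2 B5←B0 B6←B0
Dom at joins:
  B5: preds {B2,B3,B4}: {B0,B2} ∩ {B0,B1,B3} ∩ {B0,B2,B4} = {B0}; idom=B0
  B6: preds {B4,B5}: {B0,B2,B4} ∩ {B0,B5} = {B0}; idom=B0

Frontier:
  B5←B2: walk B2 to B0
  B5←B3: walk B3→B1 to B0
  B5←B4: walk B4→B2 to B0
  B6←B4: walk B4→B2 to B0
  B6←B5: walk B5 to B0
  DF(B0)=∅
  DF(B1)={B5}
  DF(B2)={B5,B6}
  DF(B3)={B5}
  DF(B4)={B5,B6}
  DF(B5)={B6}
  DF(B6)=∅

φ for f: defs {B2,B5}
  DF⁺ = {B5,B6}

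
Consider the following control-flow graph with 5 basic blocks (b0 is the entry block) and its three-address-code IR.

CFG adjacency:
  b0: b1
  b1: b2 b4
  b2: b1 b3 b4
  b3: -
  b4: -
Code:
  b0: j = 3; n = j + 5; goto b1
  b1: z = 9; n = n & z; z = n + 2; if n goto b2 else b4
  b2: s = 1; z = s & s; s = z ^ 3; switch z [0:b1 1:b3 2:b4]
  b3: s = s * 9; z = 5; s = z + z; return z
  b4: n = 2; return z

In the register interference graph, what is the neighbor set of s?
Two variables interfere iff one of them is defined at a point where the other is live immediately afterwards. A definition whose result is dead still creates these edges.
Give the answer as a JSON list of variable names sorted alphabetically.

Answer: ["n", "z"]

Working:
def/use:
  b0: {j,n} / ∅
  b1: {n,z} / {n}
  b2: {s,z} / ∅
  b3: {s,z} / {s}
  b4: {n} / {z}

Liveness:
  live b0: ∅→{n}
  live b1: {n}→{n,z}
  live b2: {n}→{n,s,z}
  live b3: {s}→∅
  live b4: {z}→∅

Interfere edges:
  j: ∅
  n: {s,z}
  s: {n,z}
  z: {n,s}

N(s) = ["n", "z"]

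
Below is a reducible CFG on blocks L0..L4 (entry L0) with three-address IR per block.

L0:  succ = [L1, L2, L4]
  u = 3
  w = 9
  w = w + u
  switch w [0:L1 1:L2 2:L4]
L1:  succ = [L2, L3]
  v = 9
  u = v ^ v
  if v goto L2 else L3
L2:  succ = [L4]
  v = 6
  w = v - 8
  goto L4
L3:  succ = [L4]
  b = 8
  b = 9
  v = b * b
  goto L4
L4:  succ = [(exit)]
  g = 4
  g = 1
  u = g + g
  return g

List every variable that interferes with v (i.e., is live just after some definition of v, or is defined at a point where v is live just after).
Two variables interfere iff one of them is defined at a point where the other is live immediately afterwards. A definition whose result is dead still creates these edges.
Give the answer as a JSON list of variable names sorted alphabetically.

Block summaries:
  L0: {u,w} / ∅
  L1: {u,v} / ∅
  L2: {v,w} / ∅
  L3: {b,v} / ∅
  L4: {g,u} / ∅

Live sets:
  L0: in=∅ out=∅
  L1: in=∅ out=∅
  L2: in=∅ out=∅
  L3: in=∅ out=∅
  L4: in=∅ out=∅

Interference:
  b↔∅
  g↔{u}
  u↔{g,v,w}
  v↔{u}
  w↔{u}

N(v) = ["u"]

Answer: ["u"]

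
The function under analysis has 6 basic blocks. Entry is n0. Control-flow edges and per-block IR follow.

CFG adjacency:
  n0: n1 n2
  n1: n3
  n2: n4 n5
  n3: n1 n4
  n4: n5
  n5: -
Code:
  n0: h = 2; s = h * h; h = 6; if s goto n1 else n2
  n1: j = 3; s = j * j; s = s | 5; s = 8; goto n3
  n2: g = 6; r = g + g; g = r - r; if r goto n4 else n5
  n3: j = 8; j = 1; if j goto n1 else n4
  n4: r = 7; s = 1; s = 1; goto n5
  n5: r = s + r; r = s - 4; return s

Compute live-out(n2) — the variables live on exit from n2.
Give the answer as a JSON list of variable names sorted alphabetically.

Answer: ["r", "s"]

Derivation:
Block summaries:
  n0 def {h,s} use ∅
  n1 def {j,s} use ∅
  n2 def {g,r} use ∅
  n3 def {j} use ∅
  n4 def {r,s} use ∅
  n5 def {r} use {r,s}

Backward fixpoint:
  n0: in=∅ out={s}
  n1: in=∅ out=∅
  n2: in={s} out={r,s}
  n3: in=∅ out=∅
  n4: in=∅ out={r,s}
  n5: in={r,s} out=∅

live-out(n2) = ["r", "s"]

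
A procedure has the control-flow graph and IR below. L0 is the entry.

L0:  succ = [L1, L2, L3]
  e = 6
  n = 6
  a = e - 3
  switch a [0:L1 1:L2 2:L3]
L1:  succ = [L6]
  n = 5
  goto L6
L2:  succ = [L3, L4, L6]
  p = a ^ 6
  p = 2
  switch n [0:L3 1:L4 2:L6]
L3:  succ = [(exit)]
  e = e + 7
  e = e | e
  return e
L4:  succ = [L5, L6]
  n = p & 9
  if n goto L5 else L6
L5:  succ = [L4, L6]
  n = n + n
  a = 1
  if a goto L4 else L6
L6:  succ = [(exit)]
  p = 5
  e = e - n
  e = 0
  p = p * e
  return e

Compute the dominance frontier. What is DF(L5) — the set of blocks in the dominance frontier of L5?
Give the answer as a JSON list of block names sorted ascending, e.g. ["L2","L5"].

idom tree: L1←L0 L2←L0 L3←L0 L4←L2 L5←L4 L6←L0
Dom at joins:
  L3: preds {L0,L2}: {L0} ∩ {L0,L2} = {L0}; idom=L0
  L4: preds {L2,L5}: {L0,L2} ∩ {L0,L2,L4,L5} = {L0,L2}; idom=L2
  L6: preds {L1,L2,L4,L5}: {L0,L1} ∩ {L0,L2} ∩ {L0,L2,L4} ∩ {L0,L2,L4,L5} = {L0}; idom=L0

Frontier:
  join L3 pred L0: · stop@L0
  join L3 pred L2: L2 stop@L0
  join L4 pred L2: · stop@L2
  join L4 pred L5: L5→L4 stop@L2
  join L6 pred L1: L1 stop@L0
  join L6 pred L2: L2 stop@L0
  join L6 pred L4: L4→L2 stop@L0
  join L6 pred L5: L5→L4→L2 stop@L0
  DF(L0)=∅
  DF(L1)={L6}
  DF(L2)={L3,L6}
  DF(L3)=∅
  DF(L4)={L4,L6}
  DF(L5)={L4,L6}
  DF(L6)=∅

DF(L5) = ["L4", "L6"]

Answer: ["L4", "L6"]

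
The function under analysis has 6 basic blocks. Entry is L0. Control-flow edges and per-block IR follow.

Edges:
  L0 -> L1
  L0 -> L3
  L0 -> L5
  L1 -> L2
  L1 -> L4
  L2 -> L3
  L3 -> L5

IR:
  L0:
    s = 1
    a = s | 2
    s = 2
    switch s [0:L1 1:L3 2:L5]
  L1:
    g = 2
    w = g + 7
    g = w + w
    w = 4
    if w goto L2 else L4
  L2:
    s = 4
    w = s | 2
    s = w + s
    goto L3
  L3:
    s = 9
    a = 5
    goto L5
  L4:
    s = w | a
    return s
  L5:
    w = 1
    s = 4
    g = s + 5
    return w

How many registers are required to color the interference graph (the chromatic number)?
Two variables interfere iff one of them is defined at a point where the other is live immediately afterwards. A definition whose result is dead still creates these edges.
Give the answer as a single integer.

Per-block:
  L0: {a,s} / ∅
  L1: {g,w} / ∅
  L2: {s,w} / ∅
  L3: {a,s} / ∅
  L4: {s} / {a,w}
  L5: {g,s,w} / ∅

Backward fixpoint:
  live L0: ∅→{a}
  live L1: {a}→{a,w}
  live L2: ∅→∅
  live L3: ∅→∅
  live L4: {a,w}→∅
  live L5: ∅→∅

Interfere edges:
  a — {g,s,w}
  g — {a,w}
  s — {a,w}
  w — {a,g,s}

Registers:
  {a,g,w} pairwise interfere (3-clique) ⇒ χ ≥ 3
  assign a→c0 g→c2 s→c2 w→c1 — no edge inside a register ⇒ χ ≤ 3
  χ = 3

Answer: 3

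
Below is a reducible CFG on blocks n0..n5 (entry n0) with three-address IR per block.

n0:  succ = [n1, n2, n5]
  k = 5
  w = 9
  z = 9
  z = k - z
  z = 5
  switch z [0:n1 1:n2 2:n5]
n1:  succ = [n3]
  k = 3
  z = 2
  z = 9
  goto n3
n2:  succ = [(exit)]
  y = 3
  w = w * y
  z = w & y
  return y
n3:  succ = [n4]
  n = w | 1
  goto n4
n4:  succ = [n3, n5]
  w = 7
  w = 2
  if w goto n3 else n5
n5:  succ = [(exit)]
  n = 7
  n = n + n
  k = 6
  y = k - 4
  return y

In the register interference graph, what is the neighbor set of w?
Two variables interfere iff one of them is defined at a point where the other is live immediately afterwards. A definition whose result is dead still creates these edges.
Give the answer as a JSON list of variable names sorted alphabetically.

Block summaries:
  n0: def={k,w,z} ue=∅
  n1: def={k,z} ue=∅
  n2: def={w,y,z} ue={w}
  n3: def={n} ue={w}
  n4: def={w} ue=∅
  n5: def={k,n,y} ue=∅

Liveness:
  n0 li=∅ lo={w}
  n1 li={w} lo={w}
  n2 li={w} lo=∅
  n3 li={w} lo=∅
  n4 li=∅ lo={w}
  n5 li=∅ lo=∅

Interference:
  k — {w,z}
  n — ∅
  w — {k,y,z}
  y — {w,z}
  z — {k,w,y}

N(w) = ["k", "y", "z"]

Answer: ["k", "y", "z"]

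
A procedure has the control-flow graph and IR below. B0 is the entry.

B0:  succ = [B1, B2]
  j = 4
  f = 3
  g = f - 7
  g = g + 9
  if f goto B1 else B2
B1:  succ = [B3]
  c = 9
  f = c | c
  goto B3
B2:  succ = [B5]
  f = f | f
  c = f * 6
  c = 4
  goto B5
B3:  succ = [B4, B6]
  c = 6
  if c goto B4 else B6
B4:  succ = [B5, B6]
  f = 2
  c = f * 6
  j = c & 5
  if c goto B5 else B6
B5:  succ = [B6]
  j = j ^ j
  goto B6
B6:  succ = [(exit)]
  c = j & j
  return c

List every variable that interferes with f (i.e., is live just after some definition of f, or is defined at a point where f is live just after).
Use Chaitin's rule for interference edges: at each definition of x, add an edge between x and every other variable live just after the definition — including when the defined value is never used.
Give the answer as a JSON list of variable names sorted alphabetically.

Block summaries:
  B0: def={f,g,j} ue=∅
  B1: def={c,f} ue=∅
  B2: def={c,f} ue={f}
  B3: def={c} ue=∅
  B4: def={c,f,j} ue=∅
  B5: def={j} ue={j}
  B6: def={c} ue={j}

Backward fixpoint:
  B0 li=∅ lo={f,j}
  B1 li={j} lo={j}
  B2 li={f,j} lo={j}
  B3 li={j} lo={j}
  B4 li=∅ lo={j}
  B5 li={j} lo={j}
  B6 li={j} lo=∅

Interference:
  c↔{j}
  f↔{g,j}
  g↔{f,j}
  j↔{c,f,g}

N(f) = ["g", "j"]

Answer: ["g", "j"]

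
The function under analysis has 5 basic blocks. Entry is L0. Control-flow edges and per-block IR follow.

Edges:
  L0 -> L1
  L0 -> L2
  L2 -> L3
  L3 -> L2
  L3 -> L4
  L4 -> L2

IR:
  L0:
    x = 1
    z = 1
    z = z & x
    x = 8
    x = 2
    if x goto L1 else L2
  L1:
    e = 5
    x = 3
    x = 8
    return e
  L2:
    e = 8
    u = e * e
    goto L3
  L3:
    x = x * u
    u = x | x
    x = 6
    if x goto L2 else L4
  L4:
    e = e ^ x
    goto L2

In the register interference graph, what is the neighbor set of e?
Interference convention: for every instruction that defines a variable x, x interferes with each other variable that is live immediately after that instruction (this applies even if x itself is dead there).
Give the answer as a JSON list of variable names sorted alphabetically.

Answer: ["u", "x"]

Derivation:
Per-block:
  L0: def={x,z} ue=∅
  L1: def={e,x} ue=∅
  L2: def={e,u} ue=∅
  L3: def={u,x} ue={u,x}
  L4: def={e} ue={e,x}

Liveness:
  live L0: ∅→{x}
  live L1: ∅→∅
  live L2: {x}→{e,u,x}
  live L3: {e,u,x}→{e,x}
  live L4: {e,x}→{x}

Interfere edges:
  e↔{u,x}
  u↔{e,x}
  x↔{e,u,z}
  z↔{x}

N(e) = ["u", "x"]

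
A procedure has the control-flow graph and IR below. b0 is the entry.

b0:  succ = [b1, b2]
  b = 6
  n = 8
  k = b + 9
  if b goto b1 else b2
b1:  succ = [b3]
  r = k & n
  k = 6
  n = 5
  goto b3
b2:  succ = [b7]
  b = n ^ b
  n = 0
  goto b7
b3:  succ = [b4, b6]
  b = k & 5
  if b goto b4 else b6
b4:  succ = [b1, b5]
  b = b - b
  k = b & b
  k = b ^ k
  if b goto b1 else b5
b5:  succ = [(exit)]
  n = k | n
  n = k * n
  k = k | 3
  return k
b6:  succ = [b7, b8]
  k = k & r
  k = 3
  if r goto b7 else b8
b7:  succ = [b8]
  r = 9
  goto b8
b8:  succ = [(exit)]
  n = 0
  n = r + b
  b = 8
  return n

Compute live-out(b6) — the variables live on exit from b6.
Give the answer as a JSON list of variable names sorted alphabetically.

def/use:
  b0: {b,k,n} / ∅
  b1: {k,n,r} / {k,n}
  b2: {b,n} / {b,n}
  b3: {b} / {k}
  b4: {b,k} / {b}
  b5: {k,n} / {k,n}
  b6: {k} / {k,r}
  b7: {r} / ∅
  b8: {b,n} / {b,r}

Backward fixpoint:
  b0 li=∅ lo={b,k,n}
  b1 li={k,n} lo={k,n,r}
  b2 li={b,n} lo={b}
  b3 li={k,n,r} lo={b,k,n,r}
  b4 li={b,n} lo={k,n}
  b5 li={k,n} lo=∅
  b6 li={b,k,r} lo={b,r}
  b7 li={b} lo={b,r}
  b8 li={b,r} lo=∅

live-out(b6) = ["b", "r"]

Answer: ["b", "r"]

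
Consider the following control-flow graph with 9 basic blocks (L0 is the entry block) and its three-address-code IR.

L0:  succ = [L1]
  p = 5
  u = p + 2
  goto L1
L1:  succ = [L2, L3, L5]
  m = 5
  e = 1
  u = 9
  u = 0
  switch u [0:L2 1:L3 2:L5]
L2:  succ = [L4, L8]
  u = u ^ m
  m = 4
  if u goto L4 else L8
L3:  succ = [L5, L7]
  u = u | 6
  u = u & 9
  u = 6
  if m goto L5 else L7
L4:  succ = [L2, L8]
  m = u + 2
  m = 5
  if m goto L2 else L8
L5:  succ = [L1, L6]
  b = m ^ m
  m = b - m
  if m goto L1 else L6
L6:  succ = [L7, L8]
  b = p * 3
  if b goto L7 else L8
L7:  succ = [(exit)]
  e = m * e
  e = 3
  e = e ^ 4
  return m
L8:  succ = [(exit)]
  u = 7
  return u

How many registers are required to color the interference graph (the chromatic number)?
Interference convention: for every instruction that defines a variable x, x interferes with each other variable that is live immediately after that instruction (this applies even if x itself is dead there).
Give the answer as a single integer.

Block summaries:
  L0: def={p,u} ue=∅
  L1: def={e,m,u} ue=∅
  L2: def={m,u} ue={m,u}
  L3: def={u} ue={m,u}
  L4: def={m} ue={u}
  L5: def={b,m} ue={m}
  L6: def={b} ue={p}
  L7: def={e} ue={e,m}
  L8: def={u} ue=∅

Live sets:
  L0: in=∅ out={p}
  L1: in={p} out={e,m,p,u}
  L2: in={m,u} out={u}
  L3: in={e,m,p,u} out={e,m,p}
  L4: in={u} out={m,u}
  L5: in={e,m,p} out={e,m,p}
  L6: in={e,m,p} out={e,m}
  L7: in={e,m} out=∅
  L8: in=∅ out=∅

Interference:
  b — {e,m,p}
  e — {b,m,p,u}
  m — {b,e,p,u}
  p — {b,e,m,u}
  u — {e,m,p}

Colouring:
  {b,e,m,p} pairwise interfere (4-clique) ⇒ χ ≥ 4
  assign b→c3 e→c0 m→c1 p→c2 u→c3 — no edge inside a register ⇒ χ ≤ 4
  χ = 4

Answer: 4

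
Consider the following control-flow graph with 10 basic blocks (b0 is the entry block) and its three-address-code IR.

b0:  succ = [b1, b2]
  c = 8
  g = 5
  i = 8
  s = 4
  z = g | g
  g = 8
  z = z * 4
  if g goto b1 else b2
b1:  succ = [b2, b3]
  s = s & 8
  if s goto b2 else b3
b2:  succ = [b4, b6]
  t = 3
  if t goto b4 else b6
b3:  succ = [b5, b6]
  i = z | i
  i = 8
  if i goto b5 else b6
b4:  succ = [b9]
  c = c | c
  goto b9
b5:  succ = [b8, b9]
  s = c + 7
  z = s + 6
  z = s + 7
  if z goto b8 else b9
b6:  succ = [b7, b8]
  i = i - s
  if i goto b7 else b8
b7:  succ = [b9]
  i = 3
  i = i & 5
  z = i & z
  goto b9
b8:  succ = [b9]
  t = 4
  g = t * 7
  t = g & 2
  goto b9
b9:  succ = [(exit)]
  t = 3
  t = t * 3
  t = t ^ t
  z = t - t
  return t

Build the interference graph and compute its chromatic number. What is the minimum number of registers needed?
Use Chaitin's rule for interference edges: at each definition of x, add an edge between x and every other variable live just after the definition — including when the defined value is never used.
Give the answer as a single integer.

Per-block:
  b0 def {c,g,i,s,z} use ∅
  b1 def {s} use {s}
  b2 def {t} use ∅
  b3 def {i} use {i,z}
  b4 def {c} use {c}
  b5 def {s,z} use {c}
  b6 def {i} use {i,s}
  b7 def {i,z} use {z}
  b8 def {g,t} use ∅
  b9 def {t,z} use ∅

Liveness:
  live b0: ∅→{c,i,s,z}
  live b1: {c,i,s,z}→{c,i,s,z}
  live b2: {c,i,s,z}→{c,i,s,z}
  live b3: {c,i,s,z}→{c,i,s,z}
  live b4: {c}→∅
  live b5: {c}→∅
  live b6: {i,s,z}→{z}
  live b7: {z}→∅
  live b8: ∅→∅
  live b9: ∅→∅

Interference:
  c: {g,i,s,t,z}
  g: {c,i,s,z}
  i: {c,g,s,t,z}
  s: {c,g,i,t,z}
  t: {c,i,s,z}
  z: {c,g,i,s,t}

Chromatic number:
  lower bound: {c,g,i,s,z} mutually conflict ⇒ χ ≥ 5
  5-colouring: c0={c}  c1={i}  c2={s}  c3={z}  c4={g,t}
  χ = 5

Answer: 5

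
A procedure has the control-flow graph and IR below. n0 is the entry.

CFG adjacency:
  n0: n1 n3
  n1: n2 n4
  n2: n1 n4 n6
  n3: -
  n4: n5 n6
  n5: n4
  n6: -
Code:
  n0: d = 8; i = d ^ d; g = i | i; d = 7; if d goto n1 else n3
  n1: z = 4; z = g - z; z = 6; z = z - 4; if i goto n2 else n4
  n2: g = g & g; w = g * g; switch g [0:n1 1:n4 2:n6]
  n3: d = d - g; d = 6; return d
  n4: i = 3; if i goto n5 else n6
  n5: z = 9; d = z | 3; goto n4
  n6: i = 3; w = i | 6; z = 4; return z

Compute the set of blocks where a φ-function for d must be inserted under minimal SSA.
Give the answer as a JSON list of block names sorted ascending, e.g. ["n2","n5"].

idom tree: n1←n0 n2←n1 n3←n0 n4←n1 n5←n4 n6←n1
Dom∩ at merges:
  n1: preds {n0,n2}: {n0} ∩ {n0,n1,n2} = {n0}; idom=n0
  n4: preds {n1,n2,n5}: {n0,n1} ∩ {n0,n1,n2} ∩ {n0,n1,n4,n5} = {n0,n1}; idom=n1
  n6: preds {n2,n4}: {n0,n1,n2} ∩ {n0,n1,n4} = {n0,n1}; idom=n1

Frontier:
  join n1 pred n0: · stop@n0
  join n1 pred n2: n2→n1 stop@n0
  join n4 pred n1: · stop@n1
  join n4 pred n2: n2 stop@n1
  join n4 pred n5: n5→n4 stop@n1
  join n6 pred n2: n2 stop@n1
  join n6 pred n4: n4 stop@n1
  n0: DF=∅
  n1: DF={n1}
  n2: DF={n1,n4,n6}
  n3: DF=∅
  n4: DF={n4,n6}
  n5: DF={n4}
  n6: DF=∅

φ for d: defs {n0,n3,n5}
  DF⁺ = {n4,n6}

Answer: ["n4", "n6"]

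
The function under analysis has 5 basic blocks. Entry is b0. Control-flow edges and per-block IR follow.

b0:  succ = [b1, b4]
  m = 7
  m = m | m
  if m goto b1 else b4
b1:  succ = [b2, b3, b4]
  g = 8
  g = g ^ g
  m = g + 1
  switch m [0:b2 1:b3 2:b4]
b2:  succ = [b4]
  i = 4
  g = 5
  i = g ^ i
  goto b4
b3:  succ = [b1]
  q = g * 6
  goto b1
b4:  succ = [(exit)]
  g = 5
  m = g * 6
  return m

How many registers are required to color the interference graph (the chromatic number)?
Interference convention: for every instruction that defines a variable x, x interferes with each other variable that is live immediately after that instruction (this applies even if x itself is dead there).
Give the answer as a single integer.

Answer: 2

Analysis:
def/use:
  b0 def {m} use ∅
  b1 def {g,m} use ∅
  b2 def {g,i} use ∅
  b3 def {q} use {g}
  b4 def {g,m} use ∅

Live sets:
  b0 li=∅ lo=∅
  b1 li=∅ lo={g}
  b2 li=∅ lo=∅
  b3 li={g} lo=∅
  b4 li=∅ lo=∅

Interfere edges:
  g — {i,m}
  i — {g}
  m — {g}
  q — ∅

Chromatic number:
  clique {g,i} ⇒ need ≥ 2
  assign g→R0 i→R1 m→R1 q→R0 — no edge inside a register ⇒ χ ≤ 2
  χ = 2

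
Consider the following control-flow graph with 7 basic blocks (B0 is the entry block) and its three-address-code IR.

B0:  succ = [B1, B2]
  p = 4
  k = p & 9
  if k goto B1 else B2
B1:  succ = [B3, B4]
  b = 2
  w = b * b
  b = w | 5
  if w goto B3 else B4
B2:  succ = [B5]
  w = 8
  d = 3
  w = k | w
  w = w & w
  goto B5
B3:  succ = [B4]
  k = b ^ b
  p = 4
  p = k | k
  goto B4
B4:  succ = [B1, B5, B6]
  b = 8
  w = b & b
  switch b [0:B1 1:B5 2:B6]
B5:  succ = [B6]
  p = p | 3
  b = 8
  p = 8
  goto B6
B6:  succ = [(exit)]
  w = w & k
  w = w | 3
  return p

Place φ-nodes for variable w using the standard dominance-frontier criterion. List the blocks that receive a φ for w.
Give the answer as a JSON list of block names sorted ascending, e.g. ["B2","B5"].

Answer: ["B1", "B5", "B6"]

Derivation:
idom tree: B1←B0 B2←B0 B3←B1 B4←B1 B5←B0 B6←B0
Join-block Dom:
  B1: preds {B0,B4}: {B0} ∩ {B0,B1,B4} = {B0}; idom=B0
  B4: preds {B1,B3}: {B0,B1} ∩ {B0,B1,B3} = {B0,B1}; idom=B1
  B5: preds {B2,B4}: {B0,B2} ∩ {B0,B1,B4} = {B0}; idom=B0
  B6: preds {B4,B5}: {B0,B1,B4} ∩ {B0,B5} = {B0}; idom=B0

DF derivation:
  B1←B0: walk · to B0
  B1←B4: walk B4→B1 to B0
  B4←B1: walk · to B1
  B4←B3: walk B3 to B1
  B5←B2: walk B2 to B0
  B5←B4: walk B4→B1 to B0
  B6←B4: walk B4→B1 to B0
  B6←B5: walk B5 to B0
  B0 → ∅
  B1 → {B1,B5,B6}
  B2 → {B5}
  B3 → {B4}
  B4 → {B1,B5,B6}
  B5 → {B6}
  B6 → ∅

φ for w: defs {B1,B2,B4,B6}
  DF⁺ = {B1,B5,B6}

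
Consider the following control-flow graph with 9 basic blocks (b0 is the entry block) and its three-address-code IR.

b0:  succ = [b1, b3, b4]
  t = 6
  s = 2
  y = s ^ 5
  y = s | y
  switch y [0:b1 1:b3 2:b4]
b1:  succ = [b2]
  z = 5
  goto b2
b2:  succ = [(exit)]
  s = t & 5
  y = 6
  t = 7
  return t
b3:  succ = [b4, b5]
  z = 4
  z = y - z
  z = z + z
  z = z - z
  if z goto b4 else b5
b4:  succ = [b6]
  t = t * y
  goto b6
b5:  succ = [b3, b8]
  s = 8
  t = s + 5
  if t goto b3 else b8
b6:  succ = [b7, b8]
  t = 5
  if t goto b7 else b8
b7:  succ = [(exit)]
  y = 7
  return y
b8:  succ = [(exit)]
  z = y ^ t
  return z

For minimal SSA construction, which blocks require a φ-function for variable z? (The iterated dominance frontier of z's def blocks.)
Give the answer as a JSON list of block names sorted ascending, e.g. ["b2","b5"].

idom tree: b1←b0 b2←b1 b3←b0 b4←b0 b5←b3 b6←b4 b7←b6 b8←b0
Dom∩ at merges:
  b3: preds {b0,b5}: {b0} ∩ {b0,b3,b5} = {b0}; idom=b0
  b4: preds {b0,b3}: {b0} ∩ {b0,b3} = {b0}; idom=b0
  b8: preds {b5,b6}: {b0,b3,b5} ∩ {b0,b4,b6} = {b0}; idom=b0

Frontier:
  b3←b0: walk · to b0
  b3←b5: walk b5→b3 to b0
  b4←b0: walk · to b0
  b4←b3: walk b3 to b0
  b8←b5: walk b5→b3 to b0
  b8←b6: walk b6→b4 to b0
  DF(b0)=∅
  DF(b1)=∅
  DF(b2)=∅
  DF(b3)={b3,b4,b8}
  DF(b4)={b8}
  DF(b5)={b3,b8}
  DF(b6)={b8}
  DF(b7)=∅
  DF(b8)=∅

φ for z: defs {b1,b3,b8}
  DF⁺ = {b3,b4,b8}

Answer: ["b3", "b4", "b8"]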